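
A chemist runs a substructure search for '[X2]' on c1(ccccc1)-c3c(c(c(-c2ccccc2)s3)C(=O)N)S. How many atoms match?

2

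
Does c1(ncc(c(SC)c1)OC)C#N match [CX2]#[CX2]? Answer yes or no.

No

The pattern [CX2]#[CX2] describes a carbon-carbon triple bond — an alkyne.
The closest candidate here is a nitrile (-C#N), but the triple bond is C#N, not C#C. No other fragment satisfies the full query, so there is no match.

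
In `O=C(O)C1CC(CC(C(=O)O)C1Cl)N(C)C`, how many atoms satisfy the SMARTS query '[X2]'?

2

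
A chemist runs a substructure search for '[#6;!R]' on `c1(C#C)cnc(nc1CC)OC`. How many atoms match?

The query [#6;!R] means: carbon not in any ring.
Check the 12 heavy atoms by environment: 2× n (aromatic, in 6-ring) → no; 4× c (aromatic, in 6-ring) → no; 5× C (acyclic) → match; 1× O (acyclic) → no.
That gives 5 matching atoms.

5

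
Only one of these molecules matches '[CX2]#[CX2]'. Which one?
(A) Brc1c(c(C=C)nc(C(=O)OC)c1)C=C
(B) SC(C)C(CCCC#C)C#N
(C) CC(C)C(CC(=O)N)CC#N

B

[CX2]#[CX2] describes a carbon-carbon triple bond (an alkyne).
(A) has a vinyl group (-CH=CH2) but the C=C is a double bond; both carbons are CX3, not CX2.
(B) contains an ethynyl group (-C#CH), which satisfies every atom and bond constraint.
(C) has a nitrile (-C#N) but the triple bond is C#N, not C#C.
So the answer is (B).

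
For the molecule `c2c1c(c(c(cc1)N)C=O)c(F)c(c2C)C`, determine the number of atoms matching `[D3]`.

7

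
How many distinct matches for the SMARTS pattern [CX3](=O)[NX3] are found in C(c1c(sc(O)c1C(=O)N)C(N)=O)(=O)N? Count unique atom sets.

[CX3](=O)[NX3] is the SMARTS for an amide: a carbonyl carbon bonded to a trivalent nitrogen.
The molecule carries 3 separate instances of a primary amide (-C(=O)NH2) meeting every constraint; each maps to a distinct set of atoms, giving 3 matches.

3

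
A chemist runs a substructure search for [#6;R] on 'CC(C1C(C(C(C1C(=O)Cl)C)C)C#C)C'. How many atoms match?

The query [#6;R] means: carbon that is part of a ring.
Check the 15 heavy atoms by environment: 5× C (in 5-ring) → match; 8× C (acyclic) → no; 1× O (acyclic) → no; 1× Cl (acyclic) → no.
That gives 5 matching atoms.

5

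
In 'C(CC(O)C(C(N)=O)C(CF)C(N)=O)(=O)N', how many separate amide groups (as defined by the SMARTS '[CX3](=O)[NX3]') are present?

[CX3](=O)[NX3] is the SMARTS for an amide: a carbonyl carbon bonded to a trivalent nitrogen.
The molecule carries 3 separate instances of a primary amide (-C(=O)NH2) meeting every constraint; each maps to a distinct set of atoms, giving 3 matches.

3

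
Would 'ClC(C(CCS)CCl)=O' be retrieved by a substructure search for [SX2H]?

Yes

The pattern [SX2H] describes an aliphatic sulfur with two connections, one being H — a thiol.
The molecule carries a thiol (-SH), whose atoms satisfy every constraint of the query, so the pattern matches.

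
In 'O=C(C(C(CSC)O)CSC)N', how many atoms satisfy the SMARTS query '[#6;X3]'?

1

The query [#6;X3] means: any carbon (aromatic or not) with three total connections.
Check the 12 heavy atoms by environment: 6× C (X4) → no; 1× O (X2) → no; 2× S (X2) → no; 1× C (X3) → match; 1× O (X1) → no; 1× N (X3) → no.
That gives 1 matching atom.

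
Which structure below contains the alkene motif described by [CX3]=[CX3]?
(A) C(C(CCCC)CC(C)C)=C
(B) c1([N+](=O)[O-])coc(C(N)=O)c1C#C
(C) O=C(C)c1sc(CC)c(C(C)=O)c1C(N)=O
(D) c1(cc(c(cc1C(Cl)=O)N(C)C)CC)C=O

[CX3]=[CX3] describes a non-aromatic C=C double bond between two sp2 carbons (an alkene).
(A) contains a vinyl group (-CH=CH2), which satisfies every atom and bond constraint.
(B) has an ethynyl group (-C#CH) but the C-C bond is a triple bond, not a double bond.
(C) has an ethyl group (-CH2CH3) but its C-C bond is a single bond between CX4 carbons, not CX3=CX3.
(D) has an ethyl group (-CH2CH3) but its C-C bond is a single bond between CX4 carbons, not CX3=CX3.
So the answer is (A).

A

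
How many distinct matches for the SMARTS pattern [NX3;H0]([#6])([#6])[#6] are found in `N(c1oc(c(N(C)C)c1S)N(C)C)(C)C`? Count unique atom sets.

3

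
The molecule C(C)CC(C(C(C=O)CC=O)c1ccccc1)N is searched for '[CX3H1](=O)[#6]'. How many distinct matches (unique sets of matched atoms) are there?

2

[CX3H1](=O)[#6] is the SMARTS for an aldehyde: an sp2 carbon with one H, double-bonded to O and single-bonded to carbon.
The molecule carries 2 separate instances of an aldehyde (-CHO) meeting every constraint; each maps to a distinct set of atoms, giving 2 matches.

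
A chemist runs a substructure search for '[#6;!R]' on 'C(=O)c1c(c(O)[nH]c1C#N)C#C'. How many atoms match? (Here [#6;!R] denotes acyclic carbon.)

4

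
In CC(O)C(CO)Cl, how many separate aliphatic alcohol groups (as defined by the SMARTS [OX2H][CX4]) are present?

2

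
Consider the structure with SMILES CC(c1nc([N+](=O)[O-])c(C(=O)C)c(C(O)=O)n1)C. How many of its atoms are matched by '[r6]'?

The query [r6] means: r6 matches atoms in a six-membered ring.
Check the 18 heavy atoms by environment: 2× n (aromatic, in 6-ring) → match; 4× c (aromatic, in 6-ring) → match; 6× C (acyclic) → no; 4× O (acyclic) → no; 1× N (charge +1, acyclic) → no; 1× O (charge -1, acyclic) → no.
Summing the matching environments: 2 + 4 = 6 matching atoms.

6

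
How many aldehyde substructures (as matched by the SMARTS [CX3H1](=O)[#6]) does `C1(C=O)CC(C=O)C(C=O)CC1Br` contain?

[CX3H1](=O)[#6] is the SMARTS for an aldehyde: an sp2 carbon with one H, double-bonded to O and single-bonded to carbon.
The molecule carries 3 separate instances of an aldehyde (-CHO) meeting every constraint; each maps to a distinct set of atoms, giving 3 matches.

3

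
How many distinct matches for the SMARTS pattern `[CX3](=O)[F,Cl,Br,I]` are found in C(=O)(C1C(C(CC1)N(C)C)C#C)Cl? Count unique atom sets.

1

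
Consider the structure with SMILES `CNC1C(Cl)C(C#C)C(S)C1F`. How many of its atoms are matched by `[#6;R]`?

5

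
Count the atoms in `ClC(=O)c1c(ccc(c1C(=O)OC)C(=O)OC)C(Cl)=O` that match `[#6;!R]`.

The query [#6;!R] means: carbon not in any ring.
Check the 20 heavy atoms by environment: 6× c (aromatic, in 6-ring) → no; 6× C (acyclic) → match; 6× O (acyclic) → no; 2× Cl (acyclic) → no.
That gives 6 matching atoms.

6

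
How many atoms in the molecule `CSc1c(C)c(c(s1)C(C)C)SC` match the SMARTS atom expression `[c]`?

4

Check the 13 heavy atoms by environment: 1× s (aromatic) → no; 4× c (aromatic) → match; 6× C → no; 2× S → no.
That gives 4 matching atoms.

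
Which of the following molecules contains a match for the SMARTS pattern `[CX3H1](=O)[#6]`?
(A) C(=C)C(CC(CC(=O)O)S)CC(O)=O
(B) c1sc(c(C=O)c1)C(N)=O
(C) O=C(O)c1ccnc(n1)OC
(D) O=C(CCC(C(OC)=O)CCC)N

B

[CX3H1](=O)[#6] describes an sp2 carbon with one H, double-bonded to O and single-bonded to carbon (an aldehyde).
(A) has a carboxylic acid group (-C(=O)OH) but the carbonyl carbon has H0 and is bonded to O, not H1.
(B) contains an aldehyde (-CHO), which satisfies every atom and bond constraint.
(C) has a carboxylic acid group (-C(=O)OH) but the carbonyl carbon has H0 and is bonded to O, not H1.
(D) has a methyl-ester group (-C(=O)OCH3) but the carbonyl carbon has H0, not H1.
So the answer is (B).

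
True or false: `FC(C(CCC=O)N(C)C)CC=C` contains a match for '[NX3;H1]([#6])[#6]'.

The pattern [NX3;H1]([#6])[#6] describes a trivalent nitrogen with one H, bonded to two carbons — a secondary amine.
The closest candidate here is a dimethylamino group (-N(CH3)2), but the nitrogen has H0, not H1. No other fragment satisfies the full query, so there is no match.

False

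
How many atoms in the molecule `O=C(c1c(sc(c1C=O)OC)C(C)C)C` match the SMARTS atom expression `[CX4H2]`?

0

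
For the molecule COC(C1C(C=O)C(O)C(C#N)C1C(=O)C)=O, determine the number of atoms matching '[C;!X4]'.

4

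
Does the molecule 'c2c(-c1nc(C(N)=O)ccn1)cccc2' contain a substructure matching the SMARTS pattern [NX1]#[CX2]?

No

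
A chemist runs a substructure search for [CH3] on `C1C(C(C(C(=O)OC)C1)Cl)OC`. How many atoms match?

2

The query [CH3] means: aliphatic carbon with exactly three hydrogens.
Check the 12 heavy atoms by environment: 2× C (H2) → no; 3× C (H1) → no; 1× C (H0) → no; 3× O (H0) → no; 2× C (H3) → match; 1× Cl (H0) → no.
That gives 2 matching atoms.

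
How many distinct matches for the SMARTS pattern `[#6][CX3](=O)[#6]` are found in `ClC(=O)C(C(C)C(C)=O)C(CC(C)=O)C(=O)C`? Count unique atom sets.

3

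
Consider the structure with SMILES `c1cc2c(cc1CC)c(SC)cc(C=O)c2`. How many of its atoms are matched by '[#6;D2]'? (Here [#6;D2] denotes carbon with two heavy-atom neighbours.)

The query [#6;D2] means: any carbon bonded to exactly two heavy atoms.
Check the 16 heavy atoms by environment: 5× c (aromatic, D3) → no; 5× c (aromatic, D2) → match; 2× C (D2) → match; 1× O (D1) → no; 2× C (D1) → no; 1× S (D2) → no.
Summing the matching environments: 5 + 2 = 7 matching atoms.

7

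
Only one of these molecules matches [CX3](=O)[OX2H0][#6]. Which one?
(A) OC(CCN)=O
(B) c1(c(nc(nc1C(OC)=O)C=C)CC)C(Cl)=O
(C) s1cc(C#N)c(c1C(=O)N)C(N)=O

[CX3](=O)[OX2H0][#6] describes a carbonyl carbon bonded to an oxygen that is itself bonded to carbon (no H on that O) (an ester).
(A) has a carboxylic acid group (-C(=O)OH) but the singly-bonded O carries H (OX2H1, not H0).
(B) contains a methyl-ester group (-C(=O)OCH3), which satisfies every atom and bond constraint.
(C) has a primary amide (-C(=O)NH2) but the carbonyl is bonded to N, not to an O-C linkage.
So the answer is (B).

B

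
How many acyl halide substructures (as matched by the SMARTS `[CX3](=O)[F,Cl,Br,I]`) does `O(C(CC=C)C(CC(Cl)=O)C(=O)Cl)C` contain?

[CX3](=O)[F,Cl,Br,I] is the SMARTS for an acyl halide: a carbonyl carbon bonded to a halogen.
The molecule carries 2 separate instances of an acyl chloride (-C(=O)Cl) meeting every constraint; each maps to a distinct set of atoms, giving 2 matches.

2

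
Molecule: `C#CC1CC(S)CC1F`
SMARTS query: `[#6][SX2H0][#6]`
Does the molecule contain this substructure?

No

The pattern [#6][SX2H0][#6] describes an aliphatic sulfur bridging two carbons with no H on the sulfur — a thioether.
The closest candidate here is a thiol (-SH), but the sulfur has H1, not H0 bridging two carbons. No other fragment satisfies the full query, so there is no match.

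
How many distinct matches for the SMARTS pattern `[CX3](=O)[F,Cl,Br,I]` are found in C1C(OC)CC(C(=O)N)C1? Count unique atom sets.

[CX3](=O)[F,Cl,Br,I] is the SMARTS for an acyl halide: a carbonyl carbon bonded to a halogen.
No fragment in the molecule satisfies every constraint, giving 0 matches.

0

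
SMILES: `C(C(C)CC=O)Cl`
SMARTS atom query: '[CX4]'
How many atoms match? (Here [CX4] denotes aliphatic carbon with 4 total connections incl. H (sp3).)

The query [CX4] means: C with X4: aliphatic carbon with exactly 4 total connections (bonds + H).
Check the 7 heavy atoms by environment: 4× C (X4) → match; 1× Cl (X1) → no; 1× C (X3) → no; 1× O (X1) → no.
That gives 4 matching atoms.

4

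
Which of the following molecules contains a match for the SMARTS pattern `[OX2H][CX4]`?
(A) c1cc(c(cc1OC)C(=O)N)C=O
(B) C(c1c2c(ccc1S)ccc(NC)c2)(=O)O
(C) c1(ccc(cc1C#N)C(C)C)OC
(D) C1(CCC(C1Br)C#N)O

[OX2H][CX4] describes a hydroxyl oxygen bound to an sp3 (X4) carbon (an aliphatic alcohol).
(A) has a methoxy ether (-OCH3) but the oxygen has H0 (ether), not H1.
(B) has a carboxylic acid group (-C(=O)OH) but the -OH is on a CX3 carbonyl carbon, not a CX4 carbon.
(C) has a methoxy ether (-OCH3) but the oxygen has H0 (ether), not H1.
(D) contains a hydroxyl group (-OH), which satisfies every atom and bond constraint.
So the answer is (D).

D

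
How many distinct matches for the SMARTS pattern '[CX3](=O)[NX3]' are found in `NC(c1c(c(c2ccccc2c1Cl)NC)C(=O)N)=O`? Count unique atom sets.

[CX3](=O)[NX3] is the SMARTS for an amide: a carbonyl carbon bonded to a trivalent nitrogen.
The molecule carries 2 separate instances of a primary amide (-C(=O)NH2) meeting every constraint; each maps to a distinct set of atoms, giving 2 matches.

2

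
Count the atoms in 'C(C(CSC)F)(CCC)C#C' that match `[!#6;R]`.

0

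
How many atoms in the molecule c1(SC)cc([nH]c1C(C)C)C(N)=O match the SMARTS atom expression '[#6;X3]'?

Check the 13 heavy atoms by environment: 1× n (aromatic, X3) → no; 4× c (aromatic, X3) → match; 1× C (X3) → match; 1× O (X1) → no; 1× N (X3) → no; 4× C (X4) → no; 1× S (X2) → no.
Summing the matching environments: 4 + 1 = 5 matching atoms.

5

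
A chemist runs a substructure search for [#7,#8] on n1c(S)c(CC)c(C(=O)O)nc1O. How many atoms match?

The query [#7,#8] means: nitrogen or oxygen (comma = OR).
Check the 13 heavy atoms by environment: 2× n (aromatic) → match; 4× c (aromatic) → no; 3× C → no; 3× O → match; 1× S → no.
Summing the matching environments: 2 + 3 = 5 matching atoms.

5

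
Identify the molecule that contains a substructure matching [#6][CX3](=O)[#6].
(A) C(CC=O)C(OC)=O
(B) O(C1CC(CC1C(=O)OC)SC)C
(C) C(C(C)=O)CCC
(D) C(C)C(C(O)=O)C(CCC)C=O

C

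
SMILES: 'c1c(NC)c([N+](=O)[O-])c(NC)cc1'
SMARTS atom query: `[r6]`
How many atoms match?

The query [r6] means: r6 matches atoms in a six-membered ring.
Check the 13 heavy atoms by environment: 6× c (aromatic, in 6-ring) → match; 1× N (charge +1, acyclic) → no; 1× O (charge -1, acyclic) → no; 1× O (acyclic) → no; 2× N (acyclic) → no; 2× C (acyclic) → no.
That gives 6 matching atoms.

6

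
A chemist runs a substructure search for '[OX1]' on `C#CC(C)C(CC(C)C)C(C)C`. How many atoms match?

0

The query [OX1] means: aliphatic oxygen with one total connection — typically a carbonyl =O or an oxide.
Check the 12 heavy atoms by environment: 10× C (X4) → no; 2× C (X2) → no.
No environment satisfies the query, so 0 matching atoms.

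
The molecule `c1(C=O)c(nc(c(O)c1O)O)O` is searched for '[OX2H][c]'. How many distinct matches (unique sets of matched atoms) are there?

4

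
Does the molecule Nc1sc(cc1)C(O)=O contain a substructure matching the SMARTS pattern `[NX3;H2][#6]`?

Yes

The pattern [NX3;H2][#6] describes a trivalent nitrogen with two H attached to carbon — a primary amine.
The molecule carries a primary amino group (-NH2), whose atoms satisfy every constraint of the query, so the pattern matches.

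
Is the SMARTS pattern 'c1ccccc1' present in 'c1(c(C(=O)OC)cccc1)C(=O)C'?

Yes

The pattern c1ccccc1 describes six aromatic carbons in a ring — a benzene ring.
The required atom environment is present in the molecule, so the pattern matches.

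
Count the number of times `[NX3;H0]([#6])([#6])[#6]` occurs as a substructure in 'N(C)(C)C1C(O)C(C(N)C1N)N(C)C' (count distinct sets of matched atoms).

[NX3;H0]([#6])([#6])[#6] is the SMARTS for a tertiary amine: a trivalent nitrogen with no H, bonded to three carbons.
The molecule carries 2 separate instances of a dimethylamino group (-N(CH3)2) meeting every constraint; each maps to a distinct set of atoms, giving 2 matches.

2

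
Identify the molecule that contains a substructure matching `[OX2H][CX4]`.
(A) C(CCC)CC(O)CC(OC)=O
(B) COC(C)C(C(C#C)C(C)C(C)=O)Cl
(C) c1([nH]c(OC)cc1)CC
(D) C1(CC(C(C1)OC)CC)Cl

A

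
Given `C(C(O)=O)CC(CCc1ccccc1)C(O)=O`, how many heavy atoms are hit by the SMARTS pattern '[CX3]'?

2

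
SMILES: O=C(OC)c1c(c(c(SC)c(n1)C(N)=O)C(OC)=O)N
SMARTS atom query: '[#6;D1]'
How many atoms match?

3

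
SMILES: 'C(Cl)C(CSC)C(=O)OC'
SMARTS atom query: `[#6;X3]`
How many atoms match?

1

The query [#6;X3] means: any carbon (aromatic or not) with three total connections.
Check the 10 heavy atoms by environment: 5× C (X4) → no; 1× S (X2) → no; 1× Cl (X1) → no; 1× C (X3) → match; 1× O (X1) → no; 1× O (X2) → no.
That gives 1 matching atom.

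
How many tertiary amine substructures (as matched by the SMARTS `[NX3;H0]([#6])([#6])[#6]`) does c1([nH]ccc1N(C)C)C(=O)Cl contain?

[NX3;H0]([#6])([#6])[#6] is the SMARTS for a tertiary amine: a trivalent nitrogen with no H, bonded to three carbons.
Exactly one fragment in the molecule meets all constraints, giving 1 match.

1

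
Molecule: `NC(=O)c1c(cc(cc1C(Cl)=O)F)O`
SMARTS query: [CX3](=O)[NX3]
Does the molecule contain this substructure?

Yes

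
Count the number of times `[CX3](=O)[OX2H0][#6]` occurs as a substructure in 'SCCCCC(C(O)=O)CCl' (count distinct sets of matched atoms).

0

[CX3](=O)[OX2H0][#6] is the SMARTS for an ester: a carbonyl carbon bonded to an oxygen that is itself bonded to carbon (no H on that O).
The molecule has a carboxylic acid group (-C(=O)OH), but the singly-bonded O carries H (OX2H1, not H0); nothing else fits, so there are 0 matches.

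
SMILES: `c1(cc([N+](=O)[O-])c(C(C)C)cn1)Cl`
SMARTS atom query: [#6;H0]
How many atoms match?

Check the 13 heavy atoms by environment: 1× n (aromatic, H0) → no; 3× c (aromatic, H0) → match; 2× c (aromatic, H1) → no; 1× C (H1) → no; 2× C (H3) → no; 1× Cl (H0) → no; 1× N (charge +1, H0) → no; 1× O (charge -1, H0) → no; 1× O (H0) → no.
That gives 3 matching atoms.

3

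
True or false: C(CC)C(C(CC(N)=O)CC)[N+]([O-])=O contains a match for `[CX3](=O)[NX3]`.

True

The pattern [CX3](=O)[NX3] describes a carbonyl carbon bonded to a trivalent nitrogen — an amide.
The molecule carries a primary amide (-C(=O)NH2), whose atoms satisfy every constraint of the query, so the pattern matches.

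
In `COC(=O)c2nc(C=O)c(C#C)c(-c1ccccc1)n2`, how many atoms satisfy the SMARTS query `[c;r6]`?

10

The query [c;r6] means: aromatic carbon that belongs to a six-membered ring.
Check the 20 heavy atoms by environment: 2× n (aromatic, in 6-ring) → no; 10× c (aromatic, in 6-ring) → match; 5× C (acyclic) → no; 3× O (acyclic) → no.
That gives 10 matching atoms.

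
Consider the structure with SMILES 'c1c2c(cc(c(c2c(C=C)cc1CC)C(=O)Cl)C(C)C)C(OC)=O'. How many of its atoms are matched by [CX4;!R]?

6

The query [CX4;!R] means: aliphatic carbon with four total connections, not in a ring.
Check the 24 heavy atoms by environment: 10× c (aromatic, X3, in 6-ring) → no; 4× C (X3, acyclic) → no; 2× O (X1, acyclic) → no; 1× Cl (X1, acyclic) → no; 6× C (X4, acyclic) → match; 1× O (X2, acyclic) → no.
That gives 6 matching atoms.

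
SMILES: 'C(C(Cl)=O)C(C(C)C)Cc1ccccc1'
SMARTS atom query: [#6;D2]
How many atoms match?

7

Check the 15 heavy atoms by environment: 2× C (D2) → match; 3× C (D3) → no; 2× C (D1) → no; 1× O (D1) → no; 1× Cl (D1) → no; 1× c (aromatic, D3) → no; 5× c (aromatic, D2) → match.
Summing the matching environments: 2 + 5 = 7 matching atoms.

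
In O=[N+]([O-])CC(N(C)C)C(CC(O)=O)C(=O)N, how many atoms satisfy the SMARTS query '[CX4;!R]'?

6

The query [CX4;!R] means: aliphatic carbon with four total connections, not in a ring.
Check the 16 heavy atoms by environment: 6× C (X4, acyclic) → match; 2× C (X3, acyclic) → no; 3× O (X1, acyclic) → no; 2× N (X3, acyclic) → no; 1× N (charge +1, X3, acyclic) → no; 1× O (charge -1, X1, acyclic) → no; 1× O (X2, acyclic) → no.
That gives 6 matching atoms.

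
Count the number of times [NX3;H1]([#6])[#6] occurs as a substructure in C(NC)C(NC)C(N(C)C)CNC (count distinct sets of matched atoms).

[NX3;H1]([#6])[#6] is the SMARTS for a secondary amine: a trivalent nitrogen with one H, bonded to two carbons.
The molecule carries 3 separate instances of an N-methylamino group (-NHCH3) meeting every constraint; each maps to a distinct set of atoms, giving 3 matches.

3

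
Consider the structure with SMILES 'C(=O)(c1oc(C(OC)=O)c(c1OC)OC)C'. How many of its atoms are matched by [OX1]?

2

The query [OX1] means: aliphatic oxygen with one total connection — typically a carbonyl =O or an oxide.
Check the 16 heavy atoms by environment: 1× o (aromatic, X2) → no; 4× c (aromatic, X3) → no; 3× O (X2) → no; 4× C (X4) → no; 2× C (X3) → no; 2× O (X1) → match.
That gives 2 matching atoms.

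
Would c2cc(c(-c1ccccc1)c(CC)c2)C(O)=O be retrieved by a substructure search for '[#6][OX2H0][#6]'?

No

The pattern [#6][OX2H0][#6] describes an aliphatic oxygen bridging two carbons with no H on the oxygen — an ether.
The closest candidate here is a carboxylic acid group (-C(=O)OH), but the -OH oxygen has H1; the =O is OX1, not OX2. No other fragment satisfies the full query, so there is no match.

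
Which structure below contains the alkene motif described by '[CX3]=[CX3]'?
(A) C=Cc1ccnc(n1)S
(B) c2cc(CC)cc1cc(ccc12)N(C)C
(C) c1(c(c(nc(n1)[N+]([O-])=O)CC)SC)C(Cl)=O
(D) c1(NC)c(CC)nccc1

[CX3]=[CX3] describes a non-aromatic C=C double bond between two sp2 carbons (an alkene).
(A) contains a vinyl group (-CH=CH2), which satisfies every atom and bond constraint.
(B) has an ethyl group (-CH2CH3) but its C-C bond is a single bond between CX4 carbons, not CX3=CX3.
(C) has an ethyl group (-CH2CH3) but its C-C bond is a single bond between CX4 carbons, not CX3=CX3.
(D) has an ethyl group (-CH2CH3) but its C-C bond is a single bond between CX4 carbons, not CX3=CX3.
So the answer is (A).

A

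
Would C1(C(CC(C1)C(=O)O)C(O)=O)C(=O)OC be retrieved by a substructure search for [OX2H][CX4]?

The pattern [OX2H][CX4] describes a hydroxyl oxygen bound to an sp3 (X4) carbon — an aliphatic alcohol.
The closest candidate here is a carboxylic acid group (-C(=O)OH), but the -OH is on a CX3 carbonyl carbon, not a CX4 carbon. No other fragment satisfies the full query, so there is no match.

No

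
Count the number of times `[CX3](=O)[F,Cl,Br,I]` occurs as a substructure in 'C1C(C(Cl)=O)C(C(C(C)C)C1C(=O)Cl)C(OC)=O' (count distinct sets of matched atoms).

2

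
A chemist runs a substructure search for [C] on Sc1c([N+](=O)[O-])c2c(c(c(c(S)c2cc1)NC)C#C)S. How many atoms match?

The query [C] means: uppercase C matches aliphatic (non-aromatic) carbon only.
Check the 20 heavy atoms by environment: 10× c (aromatic) → no; 3× S → no; 1× N → no; 3× C → match; 1× N (charge +1) → no; 1× O (charge -1) → no; 1× O → no.
That gives 3 matching atoms.

3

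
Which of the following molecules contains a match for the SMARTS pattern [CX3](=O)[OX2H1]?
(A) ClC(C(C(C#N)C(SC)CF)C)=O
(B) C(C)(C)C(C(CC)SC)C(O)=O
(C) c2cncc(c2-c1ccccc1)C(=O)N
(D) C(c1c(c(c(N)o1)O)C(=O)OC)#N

B

[CX3](=O)[OX2H1] describes an sp2 carbon double-bonded to O and single-bonded to an -OH oxygen (a carboxylic acid).
(A) has an acyl chloride (-C(=O)Cl) but the carbonyl is bonded to Cl, not to an -OH oxygen.
(B) contains a carboxylic acid group (-C(=O)OH), which satisfies every atom and bond constraint.
(C) has a primary amide (-C(=O)NH2) but the carbonyl is bonded to N, not to an -OH oxygen.
(D) has a methyl-ester group (-C(=O)OCH3) but the singly-bonded O has no H (OX2H0, not OX2H1).
So the answer is (B).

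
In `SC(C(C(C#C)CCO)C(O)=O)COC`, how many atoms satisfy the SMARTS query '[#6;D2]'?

4

The query [#6;D2] means: any carbon bonded to exactly two heavy atoms.
Check the 15 heavy atoms by environment: 4× C (D2) → match; 4× C (D3) → no; 1× S (D1) → no; 3× O (D1) → no; 1× O (D2) → no; 2× C (D1) → no.
That gives 4 matching atoms.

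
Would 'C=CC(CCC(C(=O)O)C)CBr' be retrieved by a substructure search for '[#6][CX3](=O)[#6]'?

The pattern [#6][CX3](=O)[#6] describes a carbonyl carbon (no H) flanked by two carbons — a ketone.
The closest candidate here is a carboxylic acid group (-C(=O)OH), but one neighbour of the carbonyl carbon is O, not C. No other fragment satisfies the full query, so there is no match.

No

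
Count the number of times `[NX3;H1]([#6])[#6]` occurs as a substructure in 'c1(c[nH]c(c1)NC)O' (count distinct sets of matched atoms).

[NX3;H1]([#6])[#6] is the SMARTS for a secondary amine: a trivalent nitrogen with one H, bonded to two carbons.
Exactly one fragment in the molecule meets all constraints, giving 1 match.

1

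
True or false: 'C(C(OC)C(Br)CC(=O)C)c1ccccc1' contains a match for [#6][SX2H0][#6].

False

The pattern [#6][SX2H0][#6] describes an aliphatic sulfur bridging two carbons with no H on the sulfur — a thioether.
The closest candidate here is a methoxy ether (-OCH3), but the bridging atom is O, not S. No other fragment satisfies the full query, so there is no match.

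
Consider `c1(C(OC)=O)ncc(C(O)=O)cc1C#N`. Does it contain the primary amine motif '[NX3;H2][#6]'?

The pattern [NX3;H2][#6] describes a trivalent nitrogen with two H attached to carbon — a primary amine.
The closest candidate here is a nitrile (-C#N), but the nitrogen is NX1 (triple-bonded), not NX3 with two H. No other fragment satisfies the full query, so there is no match.

No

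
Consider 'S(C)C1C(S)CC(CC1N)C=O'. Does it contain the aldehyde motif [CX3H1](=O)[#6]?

Yes

The pattern [CX3H1](=O)[#6] describes an sp2 carbon with one H, double-bonded to O and single-bonded to carbon — an aldehyde.
The molecule carries an aldehyde (-CHO), whose atoms satisfy every constraint of the query, so the pattern matches.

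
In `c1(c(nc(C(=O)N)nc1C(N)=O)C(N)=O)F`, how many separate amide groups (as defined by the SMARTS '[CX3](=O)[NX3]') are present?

3

[CX3](=O)[NX3] is the SMARTS for an amide: a carbonyl carbon bonded to a trivalent nitrogen.
The molecule carries 3 separate instances of a primary amide (-C(=O)NH2) meeting every constraint; each maps to a distinct set of atoms, giving 3 matches.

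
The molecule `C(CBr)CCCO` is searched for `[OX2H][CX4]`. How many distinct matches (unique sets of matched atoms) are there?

1

[OX2H][CX4] is the SMARTS for an aliphatic alcohol: a hydroxyl oxygen bound to an sp3 (X4) carbon.
Exactly one fragment in the molecule meets all constraints, giving 1 match.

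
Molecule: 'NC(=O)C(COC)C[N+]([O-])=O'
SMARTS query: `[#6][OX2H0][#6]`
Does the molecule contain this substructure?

The pattern [#6][OX2H0][#6] describes an aliphatic oxygen bridging two carbons with no H on the oxygen — an ether.
The molecule carries a methoxy ether (-OCH3), whose atoms satisfy every constraint of the query, so the pattern matches.

Yes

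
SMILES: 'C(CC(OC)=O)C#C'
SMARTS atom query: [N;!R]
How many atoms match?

0

The query [N;!R] means: aliphatic nitrogen not in a ring.
Check the 8 heavy atoms by environment: 6× C (acyclic) → no; 2× O (acyclic) → no.
No environment satisfies the query, so 0 matching atoms.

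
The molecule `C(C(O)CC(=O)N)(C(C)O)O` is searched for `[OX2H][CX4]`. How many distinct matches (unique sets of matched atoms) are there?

3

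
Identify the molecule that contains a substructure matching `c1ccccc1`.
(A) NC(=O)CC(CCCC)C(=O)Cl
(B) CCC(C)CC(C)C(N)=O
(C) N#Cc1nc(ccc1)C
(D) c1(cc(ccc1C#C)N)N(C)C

D

c1ccccc1 describes six aromatic carbons in a ring (a benzene ring).
(A) has a methyl group (-CH3) but no six-membered all-carbon aromatic ring is present.
(B) has a methyl group (-CH3) but no six-membered all-carbon aromatic ring is present.
(C) has a methyl group (-CH3) but no six-membered all-carbon aromatic ring is present.
(D) contains the required atom environment, so the pattern matches.
So the answer is (D).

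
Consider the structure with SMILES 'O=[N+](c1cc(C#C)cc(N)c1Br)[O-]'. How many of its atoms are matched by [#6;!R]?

2

Check the 13 heavy atoms by environment: 6× c (aromatic, in 6-ring) → no; 1× N (charge +1, acyclic) → no; 1× O (charge -1, acyclic) → no; 1× O (acyclic) → no; 2× C (acyclic) → match; 1× Br (acyclic) → no; 1× N (acyclic) → no.
That gives 2 matching atoms.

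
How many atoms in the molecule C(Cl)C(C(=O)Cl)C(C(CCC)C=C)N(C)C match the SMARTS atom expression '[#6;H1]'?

4

The query [#6;H1] means: any carbon bearing exactly one hydrogen.
Check the 16 heavy atoms by environment: 4× C (H2) → no; 4× C (H1) → match; 1× N (H0) → no; 3× C (H3) → no; 2× Cl (H0) → no; 1× C (H0) → no; 1× O (H0) → no.
That gives 4 matching atoms.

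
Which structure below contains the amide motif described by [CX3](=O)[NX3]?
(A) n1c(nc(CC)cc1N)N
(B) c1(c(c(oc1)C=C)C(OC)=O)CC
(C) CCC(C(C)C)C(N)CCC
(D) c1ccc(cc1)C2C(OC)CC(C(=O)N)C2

D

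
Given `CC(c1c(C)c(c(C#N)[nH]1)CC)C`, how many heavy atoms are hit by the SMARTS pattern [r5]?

The query [r5] means: r5 matches atoms in a five-membered ring.
Check the 13 heavy atoms by environment: 1× n (aromatic, in 5-ring) → match; 4× c (aromatic, in 5-ring) → match; 7× C (acyclic) → no; 1× N (acyclic) → no.
Summing the matching environments: 1 + 4 = 5 matching atoms.

5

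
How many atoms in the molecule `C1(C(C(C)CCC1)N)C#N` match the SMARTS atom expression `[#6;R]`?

Check the 10 heavy atoms by environment: 6× C (in 6-ring) → match; 2× C (acyclic) → no; 2× N (acyclic) → no.
That gives 6 matching atoms.

6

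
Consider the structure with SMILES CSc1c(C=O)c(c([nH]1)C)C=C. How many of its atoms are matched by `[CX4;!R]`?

2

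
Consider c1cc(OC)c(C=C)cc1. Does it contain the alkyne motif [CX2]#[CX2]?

The pattern [CX2]#[CX2] describes a carbon-carbon triple bond — an alkyne.
The closest candidate here is a vinyl group (-CH=CH2), but the C=C is a double bond; both carbons are CX3, not CX2. No other fragment satisfies the full query, so there is no match.

No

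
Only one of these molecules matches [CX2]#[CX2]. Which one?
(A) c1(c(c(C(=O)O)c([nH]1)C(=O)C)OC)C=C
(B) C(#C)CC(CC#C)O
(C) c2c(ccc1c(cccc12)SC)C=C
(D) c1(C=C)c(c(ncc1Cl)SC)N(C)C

[CX2]#[CX2] describes a carbon-carbon triple bond (an alkyne).
(A) has a vinyl group (-CH=CH2) but the C=C is a double bond; both carbons are CX3, not CX2.
(B) contains an ethynyl group (-C#CH), which satisfies every atom and bond constraint.
(C) has a vinyl group (-CH=CH2) but the C=C is a double bond; both carbons are CX3, not CX2.
(D) has a vinyl group (-CH=CH2) but the C=C is a double bond; both carbons are CX3, not CX2.
So the answer is (B).

B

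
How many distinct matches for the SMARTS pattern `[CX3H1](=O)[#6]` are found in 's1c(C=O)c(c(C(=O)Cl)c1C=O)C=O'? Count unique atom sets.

3

[CX3H1](=O)[#6] is the SMARTS for an aldehyde: an sp2 carbon with one H, double-bonded to O and single-bonded to carbon.
The molecule carries 3 separate instances of an aldehyde (-CHO) meeting every constraint; each maps to a distinct set of atoms, giving 3 matches.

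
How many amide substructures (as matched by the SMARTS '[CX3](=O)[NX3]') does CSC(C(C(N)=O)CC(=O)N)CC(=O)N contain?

3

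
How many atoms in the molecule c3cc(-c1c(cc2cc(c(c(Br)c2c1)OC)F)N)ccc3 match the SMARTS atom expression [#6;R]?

16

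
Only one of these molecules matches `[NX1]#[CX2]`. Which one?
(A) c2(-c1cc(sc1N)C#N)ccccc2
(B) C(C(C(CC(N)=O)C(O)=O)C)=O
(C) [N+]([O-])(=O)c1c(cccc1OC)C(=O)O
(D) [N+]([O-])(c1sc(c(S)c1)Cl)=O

[NX1]#[CX2] describes a nitrogen triple-bonded to a two-connected carbon (a nitrile).
(A) contains a nitrile (-C#N), which satisfies every atom and bond constraint.
(B) has a primary amide (-C(=O)NH2) but the nitrogen is NX3, not NX1.
(C) has a nitro group (-[N+](=O)[O-]) but there is no C#N triple bond.
(D) has a nitro group (-[N+](=O)[O-]) but there is no C#N triple bond.
So the answer is (A).

A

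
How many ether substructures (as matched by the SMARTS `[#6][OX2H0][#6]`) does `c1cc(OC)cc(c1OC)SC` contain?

2

[#6][OX2H0][#6] is the SMARTS for an ether: an aliphatic oxygen bridging two carbons with no H on the oxygen.
The molecule carries 2 separate instances of a methoxy ether (-OCH3) meeting every constraint; each maps to a distinct set of atoms, giving 2 matches.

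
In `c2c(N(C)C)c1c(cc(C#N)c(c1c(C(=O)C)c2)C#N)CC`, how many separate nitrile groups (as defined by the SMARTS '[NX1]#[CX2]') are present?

2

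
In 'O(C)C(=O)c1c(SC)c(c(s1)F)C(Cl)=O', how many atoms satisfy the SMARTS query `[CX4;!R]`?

2

The query [CX4;!R] means: aliphatic carbon with four total connections, not in a ring.
Check the 15 heavy atoms by environment: 1× s (aromatic, X2, in 5-ring) → no; 4× c (aromatic, X3, in 5-ring) → no; 1× F (X1, acyclic) → no; 2× C (X3, acyclic) → no; 2× O (X1, acyclic) → no; 1× O (X2, acyclic) → no; 2× C (X4, acyclic) → match; 1× Cl (X1, acyclic) → no; 1× S (X2, acyclic) → no.
That gives 2 matching atoms.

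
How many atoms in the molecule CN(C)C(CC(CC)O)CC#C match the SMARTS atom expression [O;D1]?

1

The query [O;D1] means: aliphatic oxygen bonded to exactly one heavy atom.
Check the 12 heavy atoms by environment: 4× C (D2) → no; 2× C (D3) → no; 1× O (D1) → match; 4× C (D1) → no; 1× N (D3) → no.
That gives 1 matching atom.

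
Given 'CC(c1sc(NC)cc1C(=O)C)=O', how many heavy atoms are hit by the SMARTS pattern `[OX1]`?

2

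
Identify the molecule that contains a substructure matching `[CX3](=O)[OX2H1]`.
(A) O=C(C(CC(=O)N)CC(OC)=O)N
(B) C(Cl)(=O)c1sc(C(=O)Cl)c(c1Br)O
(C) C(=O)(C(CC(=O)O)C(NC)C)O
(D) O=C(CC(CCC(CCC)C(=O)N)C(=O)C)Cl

C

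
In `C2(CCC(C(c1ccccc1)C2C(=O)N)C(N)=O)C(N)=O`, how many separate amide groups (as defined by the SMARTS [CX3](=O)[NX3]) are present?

3

[CX3](=O)[NX3] is the SMARTS for an amide: a carbonyl carbon bonded to a trivalent nitrogen.
The molecule carries 3 separate instances of a primary amide (-C(=O)NH2) meeting every constraint; each maps to a distinct set of atoms, giving 3 matches.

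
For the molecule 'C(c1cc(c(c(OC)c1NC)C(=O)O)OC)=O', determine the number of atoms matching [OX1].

2

The query [OX1] means: aliphatic oxygen with one total connection — typically a carbonyl =O or an oxide.
Check the 17 heavy atoms by environment: 6× c (aromatic, X3) → no; 2× C (X3) → no; 2× O (X1) → match; 3× O (X2) → no; 3× C (X4) → no; 1× N (X3) → no.
That gives 2 matching atoms.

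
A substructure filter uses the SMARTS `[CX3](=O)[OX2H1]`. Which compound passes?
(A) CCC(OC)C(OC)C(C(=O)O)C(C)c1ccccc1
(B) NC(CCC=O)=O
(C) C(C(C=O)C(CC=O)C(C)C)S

A

[CX3](=O)[OX2H1] describes an sp2 carbon double-bonded to O and single-bonded to an -OH oxygen (a carboxylic acid).
(A) contains a carboxylic acid group (-C(=O)OH), which satisfies every atom and bond constraint.
(B) has a primary amide (-C(=O)NH2) but the carbonyl is bonded to N, not to an -OH oxygen.
(C) has an aldehyde (-CHO) but there is no singly-bonded oxygen on the carbonyl carbon.
So the answer is (A).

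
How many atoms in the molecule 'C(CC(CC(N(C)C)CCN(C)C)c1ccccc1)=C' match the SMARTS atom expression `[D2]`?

10

The query [D2] means: atom with exactly two heavy-atom neighbours.
Check the 20 heavy atoms by environment: 5× C (D2) → match; 2× C (D3) → no; 1× c (aromatic, D3) → no; 5× c (aromatic, D2) → match; 2× N (D3) → no; 5× C (D1) → no.
Summing the matching environments: 5 + 5 = 10 matching atoms.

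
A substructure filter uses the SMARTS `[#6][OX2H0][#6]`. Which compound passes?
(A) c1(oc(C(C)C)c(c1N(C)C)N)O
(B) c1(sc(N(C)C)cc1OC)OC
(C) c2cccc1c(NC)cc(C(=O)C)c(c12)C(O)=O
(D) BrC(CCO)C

[#6][OX2H0][#6] describes an aliphatic oxygen bridging two carbons with no H on the oxygen (an ether).
(A) has a hydroxyl group (-OH) but the oxygen has H1, not H0 bridging two carbons.
(B) contains a methoxy ether (-OCH3), which satisfies every atom and bond constraint.
(C) has a carboxylic acid group (-C(=O)OH) but the -OH oxygen has H1; the =O is OX1, not OX2.
(D) has a hydroxyl group (-OH) but the oxygen has H1, not H0 bridging two carbons.
So the answer is (B).

B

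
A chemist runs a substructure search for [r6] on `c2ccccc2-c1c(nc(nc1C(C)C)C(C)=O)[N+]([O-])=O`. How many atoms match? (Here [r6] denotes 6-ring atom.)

The query [r6] means: r6 matches atoms in a six-membered ring.
Check the 21 heavy atoms by environment: 2× n (aromatic, in 6-ring) → match; 10× c (aromatic, in 6-ring) → match; 5× C (acyclic) → no; 2× O (acyclic) → no; 1× N (charge +1, acyclic) → no; 1× O (charge -1, acyclic) → no.
Summing the matching environments: 2 + 10 = 12 matching atoms.

12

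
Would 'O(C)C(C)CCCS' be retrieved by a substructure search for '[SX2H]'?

Yes

The pattern [SX2H] describes an aliphatic sulfur with two connections, one being H — a thiol.
The molecule carries a thiol (-SH), whose atoms satisfy every constraint of the query, so the pattern matches.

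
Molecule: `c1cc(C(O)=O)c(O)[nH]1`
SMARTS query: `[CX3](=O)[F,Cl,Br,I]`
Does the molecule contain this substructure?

The pattern [CX3](=O)[F,Cl,Br,I] describes a carbonyl carbon bonded to a halogen — an acyl halide.
The closest candidate here is a carboxylic acid group (-C(=O)OH), but the carbonyl is bonded to -OH, not to a halogen. No other fragment satisfies the full query, so there is no match.

No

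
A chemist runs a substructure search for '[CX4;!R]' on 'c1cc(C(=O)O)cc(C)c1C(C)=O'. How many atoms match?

2

The query [CX4;!R] means: aliphatic carbon with four total connections, not in a ring.
Check the 13 heavy atoms by environment: 6× c (aromatic, X3, in 6-ring) → no; 2× C (X3, acyclic) → no; 2× O (X1, acyclic) → no; 1× O (X2, acyclic) → no; 2× C (X4, acyclic) → match.
That gives 2 matching atoms.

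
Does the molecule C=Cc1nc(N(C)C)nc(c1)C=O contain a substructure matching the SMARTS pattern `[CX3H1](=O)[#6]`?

Yes

The pattern [CX3H1](=O)[#6] describes an sp2 carbon with one H, double-bonded to O and single-bonded to carbon — an aldehyde.
The molecule carries an aldehyde (-CHO), whose atoms satisfy every constraint of the query, so the pattern matches.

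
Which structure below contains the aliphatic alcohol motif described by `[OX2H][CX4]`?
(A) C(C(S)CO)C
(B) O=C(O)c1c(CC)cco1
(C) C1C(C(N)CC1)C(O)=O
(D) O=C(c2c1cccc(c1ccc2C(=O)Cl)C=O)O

A

[OX2H][CX4] describes a hydroxyl oxygen bound to an sp3 (X4) carbon (an aliphatic alcohol).
(A) contains a hydroxyl group (-OH), which satisfies every atom and bond constraint.
(B) has a carboxylic acid group (-C(=O)OH) but the -OH is on a CX3 carbonyl carbon, not a CX4 carbon.
(C) has a carboxylic acid group (-C(=O)OH) but the -OH is on a CX3 carbonyl carbon, not a CX4 carbon.
(D) has a carboxylic acid group (-C(=O)OH) but the -OH is on a CX3 carbonyl carbon, not a CX4 carbon.
So the answer is (A).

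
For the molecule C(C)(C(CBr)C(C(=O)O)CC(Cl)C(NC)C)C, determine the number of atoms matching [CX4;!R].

The query [CX4;!R] means: aliphatic carbon with four total connections, not in a ring.
Check the 17 heavy atoms by environment: 11× C (X4, acyclic) → match; 1× Br (X1, acyclic) → no; 1× N (X3, acyclic) → no; 1× C (X3, acyclic) → no; 1× O (X1, acyclic) → no; 1× O (X2, acyclic) → no; 1× Cl (X1, acyclic) → no.
That gives 11 matching atoms.

11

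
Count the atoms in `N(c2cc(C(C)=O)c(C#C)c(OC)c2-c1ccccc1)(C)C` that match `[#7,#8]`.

3

The query [#7,#8] means: nitrogen or oxygen (comma = OR).
Check the 22 heavy atoms by environment: 12× c (aromatic) → no; 7× C → no; 2× O → match; 1× N → match.
Summing the matching environments: 2 + 1 = 3 matching atoms.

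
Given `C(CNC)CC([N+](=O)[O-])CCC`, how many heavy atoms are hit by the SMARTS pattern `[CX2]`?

0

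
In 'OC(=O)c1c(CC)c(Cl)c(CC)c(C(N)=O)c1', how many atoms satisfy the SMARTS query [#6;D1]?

2

Check the 17 heavy atoms by environment: 5× c (aromatic, D3) → no; 1× c (aromatic, D2) → no; 2× C (D2) → no; 2× C (D1) → match; 1× Cl (D1) → no; 2× C (D3) → no; 3× O (D1) → no; 1× N (D1) → no.
That gives 2 matching atoms.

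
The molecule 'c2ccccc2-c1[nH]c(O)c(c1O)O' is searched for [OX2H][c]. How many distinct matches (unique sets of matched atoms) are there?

3

[OX2H][c] is the SMARTS for a phenol: a hydroxyl oxygen attached to an aromatic carbon.
The molecule carries 3 separate instances of a hydroxyl group (-OH) meeting every constraint; each maps to a distinct set of atoms, giving 3 matches.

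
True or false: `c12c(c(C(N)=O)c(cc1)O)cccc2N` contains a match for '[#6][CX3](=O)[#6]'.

False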